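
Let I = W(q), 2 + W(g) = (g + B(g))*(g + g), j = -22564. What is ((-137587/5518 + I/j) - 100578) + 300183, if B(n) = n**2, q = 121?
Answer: 3103704081582/15563519 ≈ 1.9942e+5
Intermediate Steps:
W(g) = -2 + 2*g*(g + g**2) (W(g) = -2 + (g + g**2)*(g + g) = -2 + (g + g**2)*(2*g) = -2 + 2*g*(g + g**2))
I = 3572402 (I = -2 + 2*121**2 + 2*121**3 = -2 + 2*14641 + 2*1771561 = -2 + 29282 + 3543122 = 3572402)
((-137587/5518 + I/j) - 100578) + 300183 = ((-137587/5518 + 3572402/(-22564)) - 100578) + 300183 = ((-137587*1/5518 + 3572402*(-1/22564)) - 100578) + 300183 = ((-137587/5518 - 1786201/11282) - 100578) + 300183 = (-2852128413/15563519 - 100578) + 300183 = -1568199742395/15563519 + 300183 = 3103704081582/15563519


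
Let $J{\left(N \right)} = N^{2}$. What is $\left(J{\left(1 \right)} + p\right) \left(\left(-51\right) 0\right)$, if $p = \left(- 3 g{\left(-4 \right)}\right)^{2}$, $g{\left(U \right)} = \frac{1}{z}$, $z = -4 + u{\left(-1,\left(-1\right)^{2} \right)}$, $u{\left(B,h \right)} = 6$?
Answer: $0$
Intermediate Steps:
$z = 2$ ($z = -4 + 6 = 2$)
$g{\left(U \right)} = \frac{1}{2}$
$p = \frac{9}{4}$ ($p = \left(\left(-3\right) \frac{1}{2}\right)^{2} = \left(- \frac{3}{2}\right)^{2} = \frac{9}{4} \approx 2.25$)
$\left(J{\left(1 \right)} + p\right) \left(\left(-51\right) 0\right) = \left(1^{2} + \frac{9}{4}\right) \left(\left(-51\right) 0\right) = \left(1 + \frac{9}{4}\right) 0 = \frac{13}{4} \cdot 0 = 0$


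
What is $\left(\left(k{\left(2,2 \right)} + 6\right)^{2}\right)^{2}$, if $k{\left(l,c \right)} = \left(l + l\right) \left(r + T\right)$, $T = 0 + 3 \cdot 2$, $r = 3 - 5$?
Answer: $234256$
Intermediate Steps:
$r = -2$ ($r = 3 - 5 = -2$)
$T = 6$ ($T = 0 + 6 = 6$)
$k{\left(l,c \right)} = 8 l$ ($k{\left(l,c \right)} = \left(l + l\right) \left(-2 + 6\right) = 2 l 4 = 8 l$)
$\left(\left(k{\left(2,2 \right)} + 6\right)^{2}\right)^{2} = \left(\left(8 \cdot 2 + 6\right)^{2}\right)^{2} = \left(\left(16 + 6\right)^{2}\right)^{2} = \left(22^{2}\right)^{2} = 484^{2} = 234256$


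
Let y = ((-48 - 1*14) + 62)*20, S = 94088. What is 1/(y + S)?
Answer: 1/94088 ≈ 1.0628e-5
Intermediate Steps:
y = 0 (y = ((-48 - 14) + 62)*20 = (-62 + 62)*20 = 0*20 = 0)
1/(y + S) = 1/(0 + 94088) = 1/94088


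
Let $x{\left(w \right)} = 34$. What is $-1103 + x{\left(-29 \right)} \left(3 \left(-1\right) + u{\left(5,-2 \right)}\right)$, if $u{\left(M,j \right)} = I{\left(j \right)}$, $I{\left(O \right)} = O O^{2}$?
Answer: $-1477$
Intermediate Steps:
$I{\left(O \right)} = O^{3}$
$u{\left(M,j \right)} = j^{3}$
$-1103 + x{\left(-29 \right)} \left(3 \left(-1\right) + u{\left(5,-2 \right)}\right) = -1103 + 34 \left(3 \left(-1\right) + \left(-2\right)^{3}\right) = -1103 + 34 \left(-3 - 8\right) = -1103 + 34 \left(-11\right) = -1103 - 374 = -1477$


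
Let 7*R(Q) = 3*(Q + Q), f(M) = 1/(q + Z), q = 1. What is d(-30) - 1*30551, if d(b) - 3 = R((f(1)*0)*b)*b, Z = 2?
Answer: -30548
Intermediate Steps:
f(M) = ⅓ (f(M) = 1/(1 + 2) = 1/3 = ⅓)
R(Q) = 6*Q/7 (R(Q) = (3*(Q + Q))/7 = (3*(2*Q))/7 = (6*Q)/7 = 6*Q/7)
d(b) = 3 (d(b) = 3 + (6*(((⅓)*0)*b)/7)*b = 3 + (6*(0*b)/7)*b = 3 + ((6/7)*0)*b = 3 + 0*b = 3 + 0 = 3)
d(-30) - 1*30551 = 3 - 1*30551 = 3 - 30551 = -30548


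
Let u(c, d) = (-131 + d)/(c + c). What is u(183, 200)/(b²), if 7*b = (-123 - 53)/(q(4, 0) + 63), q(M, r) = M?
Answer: 5059103/3779072 ≈ 1.3387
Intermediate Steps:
u(c, d) = (-131 + d)/(2*c) (u(c, d) = (-131 + d)/((2*c)) = (-131 + d)*(1/(2*c)) = (-131 + d)/(2*c))
b = -176/469 (b = ((-123 - 53)/(4 + 63))/7 = (-176/67)/7 = (-176*1/67)/7 = (⅐)*(-176/67) = -176/469 ≈ -0.37527)
u(183, 200)/(b²) = ((½)*(-131 + 200)/183)/((-176/469)²) = ((½)*(1/183)*69)/(30976/219961) = (23/122)*(219961/30976) = 5059103/3779072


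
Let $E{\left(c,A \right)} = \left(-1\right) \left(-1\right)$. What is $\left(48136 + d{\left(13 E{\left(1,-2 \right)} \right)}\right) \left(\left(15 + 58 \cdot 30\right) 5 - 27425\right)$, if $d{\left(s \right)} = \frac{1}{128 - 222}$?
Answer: $- \frac{42193601475}{47} \approx -8.9774 \cdot 10^{8}$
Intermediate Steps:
$E{\left(c,A \right)} = 1$
$d{\left(s \right)} = - \frac{1}{94}$ ($d{\left(s \right)} = \frac{1}{-94} = - \frac{1}{94}$)
$\left(48136 + d{\left(13 E{\left(1,-2 \right)} \right)}\right) \left(\left(15 + 58 \cdot 30\right) 5 - 27425\right) = \left(48136 - \frac{1}{94}\right) \left(\left(15 + 58 \cdot 30\right) 5 - 27425\right) = \frac{4524783 \left(\left(15 + 1740\right) 5 - 27425\right)}{94} = \frac{4524783 \left(1755 \cdot 5 - 27425\right)}{94} = \frac{4524783 \left(8775 - 27425\right)}{94} = \frac{4524783}{94} \left(-18650\right) = - \frac{42193601475}{47}$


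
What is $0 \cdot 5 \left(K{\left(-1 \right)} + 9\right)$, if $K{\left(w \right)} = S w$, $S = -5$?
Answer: $0$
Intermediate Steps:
$K{\left(w \right)} = - 5 w$
$0 \cdot 5 \left(K{\left(-1 \right)} + 9\right) = 0 \cdot 5 \left(\left(-5\right) \left(-1\right) + 9\right) = 0 \left(5 + 9\right) = 0 \cdot 14 = 0$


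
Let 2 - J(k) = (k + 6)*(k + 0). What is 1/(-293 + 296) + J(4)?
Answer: -113/3 ≈ -37.667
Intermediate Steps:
J(k) = 2 - k*(6 + k) (J(k) = 2 - (k + 6)*(k + 0) = 2 - (6 + k)*k = 2 - k*(6 + k))
1/(-293 + 296) + J(4) = 1/(-293 + 296) + (2 - 1*4**2 - 6*4) = 1/3 + (2 - 1*16 - 24) = 1/3 + (2 - 16 - 24) = 1/3 - 38 = -113/3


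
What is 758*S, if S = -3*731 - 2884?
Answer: -3848366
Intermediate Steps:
S = -5077 (S = -2193 - 2884 = -5077)
758*S = 758*(-5077) = -3848366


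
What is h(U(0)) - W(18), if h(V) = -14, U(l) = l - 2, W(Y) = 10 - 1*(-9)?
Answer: -33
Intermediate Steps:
W(Y) = 19 (W(Y) = 10 + 9 = 19)
U(l) = -2 + l
h(U(0)) - W(18) = -14 - 1*19 = -14 - 19 = -33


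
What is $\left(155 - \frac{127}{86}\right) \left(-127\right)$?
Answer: $- \frac{1676781}{86} \approx -19497.0$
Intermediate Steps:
$\left(155 - \frac{127}{86}\right) \left(-127\right) = \frac{13203}{86} \left(-127\right) = - \frac{1676781}{86}$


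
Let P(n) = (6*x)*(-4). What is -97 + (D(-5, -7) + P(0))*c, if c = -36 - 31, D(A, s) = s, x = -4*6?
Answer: -38220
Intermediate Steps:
x = -24
P(n) = 576 (P(n) = (6*(-24))*(-4) = -144*(-4) = 576)
c = -67
-97 + (D(-5, -7) + P(0))*c = -97 + (-7 + 576)*(-67) = -97 + 569*(-67) = -97 - 38123 = -38220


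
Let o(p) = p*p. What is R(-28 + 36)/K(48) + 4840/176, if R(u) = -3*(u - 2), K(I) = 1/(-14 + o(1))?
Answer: 523/2 ≈ 261.50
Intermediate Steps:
o(p) = p²
K(I) = -1/13 (K(I) = 1/(-14 + 1²) = 1/(-14 + 1) = 1/(-13) = -1/13)
R(u) = 6 - 3*u (R(u) = -3*(-2 + u) = 6 - 3*u)
R(-28 + 36)/K(48) + 4840/176 = (6 - 3*(-28 + 36))/(-1/13) + 4840/176 = (6 - 3*8)*(-13) + 4840*(1/176) = (6 - 24)*(-13) + 55/2 = -18*(-13) + 55/2 = 234 + 55/2 = 523/2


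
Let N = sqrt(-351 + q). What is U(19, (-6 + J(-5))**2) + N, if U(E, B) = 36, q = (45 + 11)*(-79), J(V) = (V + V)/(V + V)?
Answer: 36 + 5*I*sqrt(191) ≈ 36.0 + 69.101*I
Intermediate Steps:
J(V) = 1 (J(V) = (2*V)/((2*V)) = (2*V)*(1/(2*V)) = 1)
q = -4424 (q = 56*(-79) = -4424)
N = 5*I*sqrt(191) (N = sqrt(-351 - 4424) = sqrt(-4775) = 5*I*sqrt(191) ≈ 69.101*I)
U(19, (-6 + J(-5))**2) + N = 36 + 5*I*sqrt(191)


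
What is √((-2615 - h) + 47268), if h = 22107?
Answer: √22546 ≈ 150.15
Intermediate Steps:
√((-2615 - h) + 47268) = √((-2615 - 1*22107) + 47268) = √((-2615 - 22107) + 47268) = √(-24722 + 47268) = √22546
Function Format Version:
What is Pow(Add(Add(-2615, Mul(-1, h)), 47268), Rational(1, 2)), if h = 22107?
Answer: Pow(22546, Rational(1, 2)) ≈ 150.15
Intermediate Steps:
Pow(Add(Add(-2615, Mul(-1, h)), 47268), Rational(1, 2)) = Pow(Add(Add(-2615, Mul(-1, 22107)), 47268), Rational(1, 2)) = Pow(Add(Add(-2615, -22107), 47268), Rational(1, 2)) = Pow(Add(-24722, 47268), Rational(1, 2)) = Pow(22546, Rational(1, 2))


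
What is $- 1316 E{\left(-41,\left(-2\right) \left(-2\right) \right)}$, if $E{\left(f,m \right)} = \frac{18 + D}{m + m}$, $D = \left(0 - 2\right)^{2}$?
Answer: $-3619$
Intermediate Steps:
$D = 4$ ($D = \left(-2\right)^{2} = 4$)
$E{\left(f,m \right)} = \frac{11}{m}$ ($E{\left(f,m \right)} = \frac{18 + 4}{m + m} = \frac{22}{2 m} = 22 \frac{1}{2 m} = \frac{11}{m}$)
$- 1316 E{\left(-41,\left(-2\right) \left(-2\right) \right)} = - 1316 \frac{11}{\left(-2\right) \left(-2\right)} = - 1316 \cdot \frac{11}{4} = - 1316 \cdot 11 \cdot \frac{1}{4} = \left(-1316\right) \frac{11}{4} = -3619$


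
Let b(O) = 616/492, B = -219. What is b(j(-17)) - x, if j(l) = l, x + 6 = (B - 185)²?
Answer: -20074676/123 ≈ -1.6321e+5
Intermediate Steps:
x = 163210 (x = -6 + (-219 - 185)² = -6 + (-404)² = -6 + 163216 = 163210)
b(O) = 154/123 (b(O) = 616*(1/492) = 154/123)
b(j(-17)) - x = 154/123 - 1*163210 = 154/123 - 163210 = -20074676/123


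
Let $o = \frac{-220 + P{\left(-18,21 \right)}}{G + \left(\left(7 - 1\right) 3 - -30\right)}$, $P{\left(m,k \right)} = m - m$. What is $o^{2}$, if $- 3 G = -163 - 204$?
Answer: $\frac{435600}{261121} \approx 1.6682$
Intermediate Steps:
$P{\left(m,k \right)} = 0$
$G = \frac{367}{3}$ ($G = - \frac{-163 - 204}{3} = \left(- \frac{1}{3}\right) \left(-367\right) = \frac{367}{3} \approx 122.33$)
$o = - \frac{660}{511}$ ($o = \frac{-220 + 0}{\frac{367}{3} + \left(\left(7 - 1\right) 3 - -30\right)} = - \frac{220}{\frac{367}{3} + \left(6 \cdot 3 + 30\right)} = - \frac{220}{\frac{367}{3} + \left(18 + 30\right)} = - \frac{220}{\frac{367}{3} + 48} = - \frac{220}{\frac{511}{3}} = \left(-220\right) \frac{3}{511} = - \frac{660}{511} \approx -1.2916$)
$o^{2} = \left(- \frac{660}{511}\right)^{2} = \frac{435600}{261121}$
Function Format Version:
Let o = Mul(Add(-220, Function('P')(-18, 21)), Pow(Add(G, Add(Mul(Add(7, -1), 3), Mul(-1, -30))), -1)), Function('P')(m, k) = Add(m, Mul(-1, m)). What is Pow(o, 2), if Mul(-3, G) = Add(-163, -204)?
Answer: Rational(435600, 261121) ≈ 1.6682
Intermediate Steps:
Function('P')(m, k) = 0
G = Rational(367, 3) (G = Mul(Rational(-1, 3), Add(-163, -204)) = Mul(Rational(-1, 3), -367) = Rational(367, 3) ≈ 122.33)
o = Rational(-660, 511) (o = Mul(Add(-220, 0), Pow(Add(Rational(367, 3), Add(Mul(Add(7, -1), 3), Mul(-1, -30))), -1)) = Mul(-220, Pow(Add(Rational(367, 3), Add(Mul(6, 3), 30)), -1)) = Mul(-220, Pow(Add(Rational(367, 3), Add(18, 30)), -1)) = Mul(-220, Pow(Add(Rational(367, 3), 48), -1)) = Mul(-220, Pow(Rational(511, 3), -1)) = Mul(-220, Rational(3, 511)) = Rational(-660, 511) ≈ -1.2916)
Pow(o, 2) = Pow(Rational(-660, 511), 2) = Rational(435600, 261121)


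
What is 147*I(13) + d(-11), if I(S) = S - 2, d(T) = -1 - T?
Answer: 1627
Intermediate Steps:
I(S) = -2 + S
147*I(13) + d(-11) = 147*(-2 + 13) + (-1 - 1*(-11)) = 147*11 + (-1 + 11) = 1617 + 10 = 1627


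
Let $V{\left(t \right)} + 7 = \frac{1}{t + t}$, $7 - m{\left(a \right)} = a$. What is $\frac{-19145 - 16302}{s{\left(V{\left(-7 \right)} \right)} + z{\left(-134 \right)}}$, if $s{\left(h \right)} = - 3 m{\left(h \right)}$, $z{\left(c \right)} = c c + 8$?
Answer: $- \frac{496258}{250905} \approx -1.9779$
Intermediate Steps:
$m{\left(a \right)} = 7 - a$
$z{\left(c \right)} = 8 + c^{2}$ ($z{\left(c \right)} = c^{2} + 8 = 8 + c^{2}$)
$V{\left(t \right)} = -7 + \frac{1}{2 t}$ ($V{\left(t \right)} = -7 + \frac{1}{t + t} = -7 + \frac{1}{2 t}$)
$s{\left(h \right)} = -21 + 3 h$ ($s{\left(h \right)} = - 3 \left(7 - h\right) = -21 + 3 h$)
$\frac{-19145 - 16302}{s{\left(V{\left(-7 \right)} \right)} + z{\left(-134 \right)}} = \frac{-19145 - 16302}{\left(-21 + 3 \left(-7 + \frac{1}{2 \left(-7\right)}\right)\right) + \left(8 + \left(-134\right)^{2}\right)} = - \frac{35447}{\left(-21 + 3 \left(-7 + \frac{1}{2} \left(- \frac{1}{7}\right)\right)\right) + \left(8 + 17956\right)} = - \frac{35447}{\left(-21 + 3 \left(-7 - \frac{1}{14}\right)\right) + 17964} = - \frac{35447}{\left(-21 + 3 \left(- \frac{99}{14}\right)\right) + 17964} = - \frac{35447}{\left(-21 - \frac{297}{14}\right) + 17964} = - \frac{35447}{- \frac{591}{14} + 17964} = - \frac{35447}{\frac{250905}{14}} = \left(-35447\right) \frac{14}{250905} = - \frac{496258}{250905}$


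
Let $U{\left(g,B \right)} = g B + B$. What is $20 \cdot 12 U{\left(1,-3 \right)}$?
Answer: $-1440$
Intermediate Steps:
$U{\left(g,B \right)} = B + B g$ ($U{\left(g,B \right)} = B g + B = B + B g$)
$20 \cdot 12 U{\left(1,-3 \right)} = 20 \cdot 12 \left(- 3 \left(1 + 1\right)\right) = 240 \left(\left(-3\right) 2\right) = 240 \left(-6\right) = -1440$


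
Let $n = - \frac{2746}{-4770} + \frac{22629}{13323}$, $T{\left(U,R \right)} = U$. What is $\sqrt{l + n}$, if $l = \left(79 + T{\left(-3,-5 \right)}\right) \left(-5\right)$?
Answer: $\frac{4 i \sqrt{294274413022030}}{3530595} \approx 19.435 i$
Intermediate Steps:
$n = \frac{24087548}{10591785}$ ($n = \left(-2746\right) \left(- \frac{1}{4770}\right) + 22629 \cdot \frac{1}{13323} = \frac{1373}{2385} + \frac{7543}{4441} = \frac{24087548}{10591785} \approx 2.2742$)
$l = -380$ ($l = \left(79 - 3\right) \left(-5\right) = 76 \left(-5\right) = -380$)
$\sqrt{l + n} = \sqrt{-380 + \frac{24087548}{10591785}} = \sqrt{- \frac{4000790752}{10591785}} = \frac{4 i \sqrt{294274413022030}}{3530595}$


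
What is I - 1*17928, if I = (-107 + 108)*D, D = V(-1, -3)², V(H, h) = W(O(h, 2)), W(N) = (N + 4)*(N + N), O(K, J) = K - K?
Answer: -17928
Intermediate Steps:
O(K, J) = 0
W(N) = 2*N*(4 + N) (W(N) = (4 + N)*(2*N) = 2*N*(4 + N))
V(H, h) = 0 (V(H, h) = 2*0*(4 + 0) = 2*0*4 = 0)
D = 0 (D = 0² = 0)
I = 0 (I = (-107 + 108)*0 = 1*0 = 0)
I - 1*17928 = 0 - 1*17928 = 0 - 17928 = -17928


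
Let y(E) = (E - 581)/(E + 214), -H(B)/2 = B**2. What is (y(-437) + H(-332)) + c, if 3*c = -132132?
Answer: -58980698/223 ≈ -2.6449e+5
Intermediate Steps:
c = -44044 (c = (1/3)*(-132132) = -44044)
H(B) = -2*B**2
y(E) = (-581 + E)/(214 + E)
(y(-437) + H(-332)) + c = ((-581 - 437)/(214 - 437) - 2*(-332)**2) - 44044 = (-1018/(-223) - 2*110224) - 44044 = (-1/223*(-1018) - 220448) - 44044 = (1018/223 - 220448) - 44044 = -49158886/223 - 44044 = -58980698/223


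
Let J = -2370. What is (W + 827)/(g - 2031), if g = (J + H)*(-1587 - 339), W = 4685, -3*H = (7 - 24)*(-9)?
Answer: 5512/4660815 ≈ 0.0011826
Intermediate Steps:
H = -51 (H = -(7 - 24)*(-9)/3 = -(-17)*(-9)/3 = -⅓*153 = -51)
g = 4662846 (g = (-2370 - 51)*(-1587 - 339) = -2421*(-1926) = 4662846)
(W + 827)/(g - 2031) = (4685 + 827)/(4662846 - 2031) = 5512/4660815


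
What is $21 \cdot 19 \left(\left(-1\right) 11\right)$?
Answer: $-4389$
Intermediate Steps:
$21 \cdot 19 \left(\left(-1\right) 11\right) = 399 \left(-11\right) = -4389$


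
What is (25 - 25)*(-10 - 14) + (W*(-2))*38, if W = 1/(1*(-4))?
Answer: 19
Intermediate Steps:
W = -1/4 (W = 1/(-4) = -1/4 ≈ -0.25000)
(25 - 25)*(-10 - 14) + (W*(-2))*38 = (25 - 25)*(-10 - 14) - 1/4*(-2)*38 = 0*(-24) + (1/2)*38 = 0 + 19 = 19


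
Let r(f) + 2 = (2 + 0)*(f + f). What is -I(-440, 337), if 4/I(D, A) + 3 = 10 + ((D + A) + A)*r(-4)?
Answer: 4/4205 ≈ 0.00095125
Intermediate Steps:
r(f) = -2 + 4*f (r(f) = -2 + (2 + 0)*(f + f) = -2 + 2*(2*f) = -2 + 4*f)
I(D, A) = 4/(7 - 36*A - 18*D) (I(D, A) = 4/(-3 + (10 + ((D + A) + A)*(-2 + 4*(-4)))) = 4/(-3 + (10 + ((A + D) + A)*(-2 - 16))) = 4/(-3 + (10 + (D + 2*A)*(-18))) = 4/(-3 + (10 + (-36*A - 18*D))) = 4/(-3 + (10 - 36*A - 18*D)) = 4/(7 - 36*A - 18*D))
-I(-440, 337) = -(-4)/(-7 + 18*(-440) + 36*337) = -(-4)/(-7 - 7920 + 12132) = -(-4)/4205 = -1*(-4/4205) = 4/4205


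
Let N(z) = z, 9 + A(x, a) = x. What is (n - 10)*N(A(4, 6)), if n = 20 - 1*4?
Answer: -30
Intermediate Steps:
A(x, a) = -9 + x
n = 16 (n = 20 - 4 = 16)
(n - 10)*N(A(4, 6)) = (16 - 10)*(-9 + 4) = 6*(-5) = -30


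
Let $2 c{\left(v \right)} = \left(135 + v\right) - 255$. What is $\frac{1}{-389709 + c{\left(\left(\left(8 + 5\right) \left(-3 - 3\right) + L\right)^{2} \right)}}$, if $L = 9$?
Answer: $- \frac{2}{774777} \approx -2.5814 \cdot 10^{-6}$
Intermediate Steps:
$c{\left(v \right)} = -60 + \frac{v}{2}$ ($c{\left(v \right)} = \frac{\left(135 + v\right) - 255}{2} = \frac{-120 + v}{2} = -60 + \frac{v}{2}$)
$\frac{1}{-389709 + c{\left(\left(\left(8 + 5\right) \left(-3 - 3\right) + L\right)^{2} \right)}} = \frac{1}{-389709 - \left(60 - \frac{\left(\left(8 + 5\right) \left(-3 - 3\right) + 9\right)^{2}}{2}\right)} = \frac{1}{-389709 - \left(60 - \frac{\left(13 \left(-6\right) + 9\right)^{2}}{2}\right)} = \frac{1}{-389709 - \left(60 - \frac{\left(-78 + 9\right)^{2}}{2}\right)} = \frac{1}{-389709 - \left(60 - \frac{\left(-69\right)^{2}}{2}\right)} = \frac{1}{-389709 + \left(-60 + \frac{1}{2} \cdot 4761\right)} = \frac{1}{-389709 + \left(-60 + \frac{4761}{2}\right)} = \frac{1}{-389709 + \frac{4641}{2}} = \frac{1}{- \frac{774777}{2}} = - \frac{2}{774777}$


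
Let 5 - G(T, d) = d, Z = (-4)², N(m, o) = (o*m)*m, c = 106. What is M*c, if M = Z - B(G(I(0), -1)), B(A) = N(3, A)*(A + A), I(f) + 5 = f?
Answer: -66992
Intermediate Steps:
I(f) = -5 + f
N(m, o) = o*m² (N(m, o) = (m*o)*m = o*m²)
Z = 16
G(T, d) = 5 - d
B(A) = 18*A² (B(A) = (A*3²)*(A + A) = (A*9)*(2*A) = (9*A)*(2*A) = 18*A²)
M = -632 (M = 16 - 18*(5 - 1*(-1))² = 16 - 18*(5 + 1)² = 16 - 18*6² = 16 - 18*36 = 16 - 1*648 = 16 - 648 = -632)
M*c = -632*106 = -66992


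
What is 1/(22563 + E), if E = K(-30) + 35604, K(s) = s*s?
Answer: 1/59067 ≈ 1.6930e-5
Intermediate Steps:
K(s) = s**2
E = 36504 (E = (-30)**2 + 35604 = 900 + 35604 = 36504)
1/(22563 + E) = 1/(22563 + 36504) = 1/59067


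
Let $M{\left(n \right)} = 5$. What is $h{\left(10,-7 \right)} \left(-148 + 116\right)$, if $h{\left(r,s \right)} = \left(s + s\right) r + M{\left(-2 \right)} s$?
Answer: $5600$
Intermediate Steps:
$h{\left(r,s \right)} = 5 s + 2 r s$ ($h{\left(r,s \right)} = \left(s + s\right) r + 5 s = 2 s r + 5 s = 2 r s + 5 s = 5 s + 2 r s$)
$h{\left(10,-7 \right)} \left(-148 + 116\right) = - 7 \left(5 + 2 \cdot 10\right) \left(-148 + 116\right) = - 7 \left(5 + 20\right) \left(-32\right) = \left(-7\right) 25 \left(-32\right) = \left(-175\right) \left(-32\right) = 5600$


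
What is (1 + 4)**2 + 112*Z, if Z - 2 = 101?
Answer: 11561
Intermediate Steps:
Z = 103 (Z = 2 + 101 = 103)
(1 + 4)**2 + 112*Z = (1 + 4)**2 + 112*103 = 5**2 + 11536 = 25 + 11536 = 11561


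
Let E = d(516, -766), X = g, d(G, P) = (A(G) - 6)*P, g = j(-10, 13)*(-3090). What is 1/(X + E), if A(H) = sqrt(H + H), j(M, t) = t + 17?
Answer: -3671/298199276 + 383*sqrt(258)/1789195656 ≈ -8.8722e-6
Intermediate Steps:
j(M, t) = 17 + t
g = -92700 (g = (17 + 13)*(-3090) = 30*(-3090) = -92700)
A(H) = sqrt(2)*sqrt(H) (A(H) = sqrt(2*H) = sqrt(2)*sqrt(H))
d(G, P) = P*(-6 + sqrt(2)*sqrt(G)) (d(G, P) = (sqrt(2)*sqrt(G) - 6)*P = (-6 + sqrt(2)*sqrt(G))*P = P*(-6 + sqrt(2)*sqrt(G)))
X = -92700
E = 4596 - 1532*sqrt(258) (E = -766*(-6 + sqrt(2)*sqrt(516)) = -766*(-6 + sqrt(2)*(2*sqrt(129))) = -766*(-6 + 2*sqrt(258)) = 4596 - 1532*sqrt(258) ≈ -20012.)
1/(X + E) = 1/(-92700 + (4596 - 1532*sqrt(258))) = 1/(-88104 - 1532*sqrt(258))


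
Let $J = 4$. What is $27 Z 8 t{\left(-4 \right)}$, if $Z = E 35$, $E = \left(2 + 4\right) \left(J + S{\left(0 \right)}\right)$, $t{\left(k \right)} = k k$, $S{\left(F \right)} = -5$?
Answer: $-725760$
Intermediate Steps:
$t{\left(k \right)} = k^{2}$
$E = -6$ ($E = \left(2 + 4\right) \left(4 - 5\right) = 6 \left(-1\right) = -6$)
$Z = -210$ ($Z = \left(-6\right) 35 = -210$)
$27 Z 8 t{\left(-4 \right)} = 27 \left(-210\right) 8 \left(-4\right)^{2} = - 5670 \cdot 8 \cdot 16 = \left(-5670\right) 128 = -725760$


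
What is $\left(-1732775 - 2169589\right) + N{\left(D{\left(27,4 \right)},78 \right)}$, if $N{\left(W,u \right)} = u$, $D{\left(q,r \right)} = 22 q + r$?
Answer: $-3902286$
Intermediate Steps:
$D{\left(q,r \right)} = r + 22 q$
$\left(-1732775 - 2169589\right) + N{\left(D{\left(27,4 \right)},78 \right)} = \left(-1732775 - 2169589\right) + 78 = -3902364 + 78 = -3902286$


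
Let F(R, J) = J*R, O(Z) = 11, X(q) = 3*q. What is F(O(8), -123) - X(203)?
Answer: -1962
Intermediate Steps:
F(O(8), -123) - X(203) = -123*11 - 3*203 = -1353 - 1*609 = -1353 - 609 = -1962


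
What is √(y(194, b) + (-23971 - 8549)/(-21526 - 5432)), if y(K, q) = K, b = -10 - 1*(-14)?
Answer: √3940639566/4493 ≈ 13.972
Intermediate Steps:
b = 4 (b = -10 + 14 = 4)
√(y(194, b) + (-23971 - 8549)/(-21526 - 5432)) = √(194 + (-23971 - 8549)/(-21526 - 5432)) = √(194 - 32520/(-26958)) = √(194 - 32520*(-1/26958)) = √(194 + 5420/4493) = √(877062/4493) = √3940639566/4493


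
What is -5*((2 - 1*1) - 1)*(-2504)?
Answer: 0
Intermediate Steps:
-5*((2 - 1*1) - 1)*(-2504) = -5*((2 - 1) - 1)*(-2504) = -5*(1 - 1)*(-2504) = -5*0*(-2504) = 0*(-2504) = 0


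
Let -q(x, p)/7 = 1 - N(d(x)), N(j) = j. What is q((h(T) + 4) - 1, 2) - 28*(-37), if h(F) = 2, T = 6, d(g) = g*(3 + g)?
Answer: 1309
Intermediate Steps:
q(x, p) = -7 + 7*x*(3 + x) (q(x, p) = -7*(1 - x*(3 + x)) = -7 + 7*x*(3 + x))
q((h(T) + 4) - 1, 2) - 28*(-37) = (-7 + 7*((2 + 4) - 1)*(3 + ((2 + 4) - 1))) - 28*(-37) = (-7 + 7*(6 - 1)*(3 + (6 - 1))) + 1036 = (-7 + 7*5*(3 + 5)) + 1036 = (-7 + 7*5*8) + 1036 = (-7 + 280) + 1036 = 273 + 1036 = 1309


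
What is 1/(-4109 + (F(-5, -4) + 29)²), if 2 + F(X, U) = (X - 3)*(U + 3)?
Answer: -1/2884 ≈ -0.00034674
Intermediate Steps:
F(X, U) = -2 + (-3 + X)*(3 + U) (F(X, U) = -2 + (X - 3)*(U + 3) = -2 + (-3 + X)*(3 + U))
1/(-4109 + (F(-5, -4) + 29)²) = 1/(-4109 + ((-11 - 3*(-4) + 3*(-5) - 4*(-5)) + 29)²) = 1/(-4109 + ((-11 + 12 - 15 + 20) + 29)²) = 1/(-4109 + (6 + 29)²) = 1/(-4109 + 35²) = 1/(-4109 + 1225) = 1/(-2884) = -1/2884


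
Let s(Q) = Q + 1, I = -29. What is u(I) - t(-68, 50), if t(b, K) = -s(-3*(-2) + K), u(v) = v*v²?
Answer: -24332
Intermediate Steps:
u(v) = v³
s(Q) = 1 + Q
t(b, K) = -7 - K (t(b, K) = -(1 + (-3*(-2) + K)) = -(1 + (6 + K)) = -(7 + K) = -7 - K)
u(I) - t(-68, 50) = (-29)³ - (-7 - 1*50) = -24389 - (-7 - 50) = -24389 - 1*(-57) = -24389 + 57 = -24332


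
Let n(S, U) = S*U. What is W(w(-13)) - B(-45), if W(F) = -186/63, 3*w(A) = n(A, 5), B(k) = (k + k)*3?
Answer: 5608/21 ≈ 267.05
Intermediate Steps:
B(k) = 6*k (B(k) = (2*k)*3 = 6*k)
w(A) = 5*A/3 (w(A) = (A*5)/3 = (5*A)/3 = 5*A/3)
W(F) = -62/21 (W(F) = -186*1/63 = -62/21)
W(w(-13)) - B(-45) = -62/21 - 6*(-45) = -62/21 - 1*(-270) = -62/21 + 270 = 5608/21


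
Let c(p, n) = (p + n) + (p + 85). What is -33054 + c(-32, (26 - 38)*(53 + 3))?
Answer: -33705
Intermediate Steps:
c(p, n) = 85 + n + 2*p (c(p, n) = (n + p) + (85 + p) = 85 + n + 2*p)
-33054 + c(-32, (26 - 38)*(53 + 3)) = -33054 + (85 + (26 - 38)*(53 + 3) + 2*(-32)) = -33054 + (85 - 12*56 - 64) = -33054 + (85 - 672 - 64) = -33054 - 651 = -33705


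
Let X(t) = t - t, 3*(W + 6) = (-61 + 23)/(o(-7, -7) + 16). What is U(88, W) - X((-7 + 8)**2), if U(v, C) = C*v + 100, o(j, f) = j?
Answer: -14900/27 ≈ -551.85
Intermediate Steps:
W = -200/27 (W = -6 + ((-61 + 23)/(-7 + 16))/3 = -6 + (-38/9)/3 = -6 + (-38*1/9)/3 = -6 + (1/3)*(-38/9) = -6 - 38/27 = -200/27 ≈ -7.4074)
X(t) = 0
U(v, C) = 100 + C*v
U(88, W) - X((-7 + 8)**2) = (100 - 200/27*88) - 1*0 = (100 - 17600/27) + 0 = -14900/27 + 0 = -14900/27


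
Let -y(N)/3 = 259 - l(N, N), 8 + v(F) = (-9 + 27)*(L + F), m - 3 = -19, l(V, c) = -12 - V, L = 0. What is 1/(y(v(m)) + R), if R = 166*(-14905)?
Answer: -1/2474155 ≈ -4.0418e-7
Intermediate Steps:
m = -16 (m = 3 - 19 = -16)
v(F) = -8 + 18*F (v(F) = -8 + (-9 + 27)*(0 + F) = -8 + 18*F)
y(N) = -813 - 3*N (y(N) = -3*(259 - (-12 - N)) = -3*(259 + (12 + N)) = -3*(271 + N) = -813 - 3*N)
R = -2474230
1/(y(v(m)) + R) = 1/((-813 - 3*(-8 + 18*(-16))) - 2474230) = 1/((-813 - 3*(-8 - 288)) - 2474230) = 1/((-813 - 3*(-296)) - 2474230) = 1/((-813 + 888) - 2474230) = 1/(75 - 2474230) = 1/(-2474155) = -1/2474155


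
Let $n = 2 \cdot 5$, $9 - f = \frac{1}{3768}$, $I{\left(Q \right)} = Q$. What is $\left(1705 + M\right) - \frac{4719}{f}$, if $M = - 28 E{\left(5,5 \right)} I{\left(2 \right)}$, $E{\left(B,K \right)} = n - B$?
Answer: $\frac{30541983}{33911} \approx 900.65$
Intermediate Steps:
$f = \frac{33911}{3768}$ ($f = 9 - \frac{1}{3768} = \frac{33911}{3768} \approx 8.9997$)
$n = 10$
$E{\left(B,K \right)} = 10 - B$
$M = -280$ ($M = - 28 \left(10 - 5\right) 2 = \left(-28\right) 5 \cdot 2 = \left(-140\right) 2 = -280$)
$\left(1705 + M\right) - \frac{4719}{f} = \left(1705 - 280\right) - \frac{4719}{\frac{33911}{3768}} = 1425 - \frac{17781192}{33911} = \frac{30541983}{33911}$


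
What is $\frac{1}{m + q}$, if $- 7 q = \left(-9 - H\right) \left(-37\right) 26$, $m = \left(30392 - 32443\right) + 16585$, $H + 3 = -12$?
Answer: $\frac{7}{107510} \approx 6.511 \cdot 10^{-5}$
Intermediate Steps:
$H = -15$ ($H = -3 - 12 = -15$)
$m = 14534$ ($m = -2051 + 16585 = 14534$)
$q = \frac{5772}{7}$ ($q = - \frac{\left(-9 - -15\right) \left(-37\right) 26}{7} = - \frac{\left(-9 + 15\right) \left(-37\right) 26}{7} = - \frac{6 \left(-37\right) 26}{7} = - \frac{\left(-222\right) 26}{7} = \left(- \frac{1}{7}\right) \left(-5772\right) = \frac{5772}{7} \approx 824.57$)
$\frac{1}{m + q} = \frac{1}{14534 + \frac{5772}{7}} = \frac{1}{\frac{107510}{7}} = \frac{7}{107510}$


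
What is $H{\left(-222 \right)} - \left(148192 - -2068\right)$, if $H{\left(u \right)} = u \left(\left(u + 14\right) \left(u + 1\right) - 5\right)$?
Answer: $-10354046$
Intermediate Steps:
$H{\left(u \right)} = u \left(-5 + \left(1 + u\right) \left(14 + u\right)\right)$ ($H{\left(u \right)} = u \left(\left(14 + u\right) \left(1 + u\right) - 5\right) = u \left(\left(1 + u\right) \left(14 + u\right) - 5\right) = u \left(-5 + \left(1 + u\right) \left(14 + u\right)\right)$)
$H{\left(-222 \right)} - \left(148192 - -2068\right) = - 222 \left(9 + \left(-222\right)^{2} + 15 \left(-222\right)\right) - \left(148192 - -2068\right) = - 222 \left(9 + 49284 - 3330\right) - \left(148192 + 2068\right) = \left(-222\right) 45963 - 150260 = -10203786 - 150260 = -10354046$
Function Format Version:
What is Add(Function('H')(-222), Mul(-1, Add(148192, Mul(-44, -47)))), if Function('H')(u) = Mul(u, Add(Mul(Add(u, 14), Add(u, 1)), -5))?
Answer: -10354046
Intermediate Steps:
Function('H')(u) = Mul(u, Add(-5, Mul(Add(1, u), Add(14, u)))) (Function('H')(u) = Mul(u, Add(Mul(Add(14, u), Add(1, u)), -5)) = Mul(u, Add(Mul(Add(1, u), Add(14, u)), -5)) = Mul(u, Add(-5, Mul(Add(1, u), Add(14, u)))))
Add(Function('H')(-222), Mul(-1, Add(148192, Mul(-44, -47)))) = Add(Mul(-222, Add(9, Pow(-222, 2), Mul(15, -222))), Mul(-1, Add(148192, Mul(-44, -47)))) = Add(Mul(-222, Add(9, 49284, -3330)), Mul(-1, Add(148192, 2068))) = Add(Mul(-222, 45963), Mul(-1, 150260)) = Add(-10203786, -150260) = -10354046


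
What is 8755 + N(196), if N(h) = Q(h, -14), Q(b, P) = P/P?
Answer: 8756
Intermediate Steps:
Q(b, P) = 1
N(h) = 1
8755 + N(196) = 8755 + 1 = 8756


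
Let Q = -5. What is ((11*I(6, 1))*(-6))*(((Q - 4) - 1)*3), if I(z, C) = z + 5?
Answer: 21780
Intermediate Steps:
I(z, C) = 5 + z
((11*I(6, 1))*(-6))*(((Q - 4) - 1)*3) = ((11*(5 + 6))*(-6))*(((-5 - 4) - 1)*3) = ((11*11)*(-6))*((-9 - 1)*3) = (121*(-6))*(-10*3) = -726*(-30) = 21780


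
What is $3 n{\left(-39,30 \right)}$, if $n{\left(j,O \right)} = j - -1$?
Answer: $-114$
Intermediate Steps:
$n{\left(j,O \right)} = 1 + j$ ($n{\left(j,O \right)} = j + 1 = 1 + j$)
$3 n{\left(-39,30 \right)} = 3 \left(1 - 39\right) = 3 \left(-38\right) = -114$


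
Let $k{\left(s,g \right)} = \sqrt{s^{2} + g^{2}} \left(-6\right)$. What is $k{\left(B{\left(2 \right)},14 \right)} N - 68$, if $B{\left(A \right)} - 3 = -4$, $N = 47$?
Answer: $-68 - 282 \sqrt{197} \approx -4026.1$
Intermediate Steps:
$B{\left(A \right)} = -1$ ($B{\left(A \right)} = 3 - 4 = -1$)
$k{\left(s,g \right)} = - 6 \sqrt{g^{2} + s^{2}}$ ($k{\left(s,g \right)} = \sqrt{g^{2} + s^{2}} \left(-6\right) = - 6 \sqrt{g^{2} + s^{2}}$)
$k{\left(B{\left(2 \right)},14 \right)} N - 68 = - 6 \sqrt{14^{2} + \left(-1\right)^{2}} \cdot 47 - 68 = - 6 \sqrt{196 + 1} \cdot 47 - 68 = - 6 \sqrt{197} \cdot 47 - 68 = - 282 \sqrt{197} - 68 = -68 - 282 \sqrt{197}$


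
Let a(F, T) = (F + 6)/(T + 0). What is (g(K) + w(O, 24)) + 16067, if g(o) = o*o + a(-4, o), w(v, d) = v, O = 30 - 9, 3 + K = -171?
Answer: 4033667/87 ≈ 46364.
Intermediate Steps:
K = -174 (K = -3 - 171 = -174)
O = 21
a(F, T) = (6 + F)/T
g(o) = o² + 2/o (g(o) = o*o + (6 - 4)/o = o² + 2/o)
(g(K) + w(O, 24)) + 16067 = ((2 + (-174)³)/(-174) + 21) + 16067 = (-(2 - 5268024)/174 + 21) + 16067 = (-1/174*(-5268022) + 21) + 16067 = (2634011/87 + 21) + 16067 = 2635838/87 + 16067 = 4033667/87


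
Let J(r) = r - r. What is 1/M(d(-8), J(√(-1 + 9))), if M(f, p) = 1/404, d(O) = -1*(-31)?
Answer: 404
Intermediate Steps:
J(r) = 0
d(O) = 31
M(f, p) = 1/404
1/M(d(-8), J(√(-1 + 9))) = 1/(1/404) = 404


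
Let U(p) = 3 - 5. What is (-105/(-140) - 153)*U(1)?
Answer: 609/2 ≈ 304.50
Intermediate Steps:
U(p) = -2
(-105/(-140) - 153)*U(1) = (-105/(-140) - 153)*(-2) = (-105*(-1/140) - 153)*(-2) = (3/4 - 153)*(-2) = -609/4*(-2) = 609/2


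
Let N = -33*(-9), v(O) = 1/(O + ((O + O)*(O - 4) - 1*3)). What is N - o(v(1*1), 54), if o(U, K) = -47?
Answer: 344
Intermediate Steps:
v(O) = 1/(-3 + O + 2*O*(-4 + O)) (v(O) = 1/(O + ((2*O)*(-4 + O) - 3)) = 1/(O + (2*O*(-4 + O) - 3)) = 1/(O + (-3 + 2*O*(-4 + O))) = 1/(-3 + O + 2*O*(-4 + O)))
N = 297
N - o(v(1*1), 54) = 297 - 1*(-47) = 297 + 47 = 344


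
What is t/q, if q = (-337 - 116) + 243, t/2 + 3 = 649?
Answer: -646/105 ≈ -6.1524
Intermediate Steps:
t = 1292 (t = -6 + 2*649 = -6 + 1298 = 1292)
q = -210 (q = -453 + 243 = -210)
t/q = 1292/(-210) = 1292*(-1/210) = -646/105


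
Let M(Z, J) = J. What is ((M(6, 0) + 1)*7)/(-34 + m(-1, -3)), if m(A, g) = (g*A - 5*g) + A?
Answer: -7/17 ≈ -0.41176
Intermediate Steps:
m(A, g) = A - 5*g + A*g (m(A, g) = (A*g - 5*g) + A = (-5*g + A*g) + A = A - 5*g + A*g)
((M(6, 0) + 1)*7)/(-34 + m(-1, -3)) = ((0 + 1)*7)/(-34 + (-1 - 5*(-3) - 1*(-3))) = (1*7)/(-34 + (-1 + 15 + 3)) = 7/(-34 + 17) = 7/(-17) = -1/17*7 = -7/17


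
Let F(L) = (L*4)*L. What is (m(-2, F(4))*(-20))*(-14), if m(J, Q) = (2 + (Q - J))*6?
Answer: 114240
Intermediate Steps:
F(L) = 4*L**2 (F(L) = (4*L)*L = 4*L**2)
m(J, Q) = 12 - 6*J + 6*Q (m(J, Q) = (2 + Q - J)*6 = 12 - 6*J + 6*Q)
(m(-2, F(4))*(-20))*(-14) = ((12 - 6*(-2) + 6*(4*4**2))*(-20))*(-14) = ((12 + 12 + 6*(4*16))*(-20))*(-14) = ((12 + 12 + 6*64)*(-20))*(-14) = ((12 + 12 + 384)*(-20))*(-14) = (408*(-20))*(-14) = -8160*(-14) = 114240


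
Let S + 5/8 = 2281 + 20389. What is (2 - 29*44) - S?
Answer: -191547/8 ≈ -23943.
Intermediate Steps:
S = 181355/8 (S = -5/8 + (2281 + 20389) = -5/8 + 22670 = 181355/8 ≈ 22669.)
(2 - 29*44) - S = (2 - 29*44) - 1*181355/8 = (2 - 1276) - 181355/8 = -1274 - 181355/8 = -191547/8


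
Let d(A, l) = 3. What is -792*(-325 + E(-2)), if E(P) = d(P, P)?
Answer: 255024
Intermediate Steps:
E(P) = 3
-792*(-325 + E(-2)) = -792*(-325 + 3) = -792*(-322) = 255024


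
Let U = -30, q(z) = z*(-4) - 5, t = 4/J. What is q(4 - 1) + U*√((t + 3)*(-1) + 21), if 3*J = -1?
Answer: -17 - 30*√30 ≈ -181.32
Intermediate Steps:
J = -⅓ (J = (⅓)*(-1) = -⅓ ≈ -0.33333)
t = -12 (t = 4/(-⅓) = 4*(-3) = -12)
q(z) = -5 - 4*z (q(z) = -4*z - 5 = -5 - 4*z)
q(4 - 1) + U*√((t + 3)*(-1) + 21) = (-5 - 4*(4 - 1)) - 30*√((-12 + 3)*(-1) + 21) = (-5 - 4*3) - 30*√(-9*(-1) + 21) = (-5 - 12) - 30*√(9 + 21) = -17 - 30*√30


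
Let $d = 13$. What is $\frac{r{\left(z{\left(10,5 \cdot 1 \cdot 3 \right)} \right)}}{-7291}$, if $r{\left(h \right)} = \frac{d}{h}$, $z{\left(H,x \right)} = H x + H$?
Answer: $- \frac{13}{1166560} \approx -1.1144 \cdot 10^{-5}$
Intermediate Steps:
$z{\left(H,x \right)} = H + H x$
$r{\left(h \right)} = \frac{13}{h}$
$\frac{r{\left(z{\left(10,5 \cdot 1 \cdot 3 \right)} \right)}}{-7291} = \frac{13 \frac{1}{10 \left(1 + 5 \cdot 1 \cdot 3\right)}}{-7291} = \frac{13}{10 \left(1 + 5 \cdot 3\right)} \left(- \frac{1}{7291}\right) = \frac{13}{10 \left(1 + 15\right)} \left(- \frac{1}{7291}\right) = \frac{13}{10 \cdot 16} \left(- \frac{1}{7291}\right) = \frac{13}{160} \left(- \frac{1}{7291}\right) = - \frac{13}{1166560}$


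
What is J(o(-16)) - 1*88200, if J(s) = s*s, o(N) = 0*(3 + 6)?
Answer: -88200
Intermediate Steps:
o(N) = 0 (o(N) = 0*9 = 0)
J(s) = s²
J(o(-16)) - 1*88200 = 0² - 1*88200 = 0 - 88200 = -88200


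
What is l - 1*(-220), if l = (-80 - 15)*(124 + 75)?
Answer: -18685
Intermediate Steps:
l = -18905 (l = -95*199 = -18905)
l - 1*(-220) = -18905 - 1*(-220) = -18905 + 220 = -18685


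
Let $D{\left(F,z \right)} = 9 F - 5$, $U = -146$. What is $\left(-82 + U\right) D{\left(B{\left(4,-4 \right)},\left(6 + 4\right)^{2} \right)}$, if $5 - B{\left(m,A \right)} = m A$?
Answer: $-41952$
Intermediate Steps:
$B{\left(m,A \right)} = 5 - A m$ ($B{\left(m,A \right)} = 5 - m A = 5 - A m$)
$D{\left(F,z \right)} = -5 + 9 F$
$\left(-82 + U\right) D{\left(B{\left(4,-4 \right)},\left(6 + 4\right)^{2} \right)} = \left(-82 - 146\right) \left(-5 + 9 \left(5 - \left(-4\right) 4\right)\right) = - 228 \left(-5 + 9 \left(5 + 16\right)\right) = - 228 \left(-5 + 9 \cdot 21\right) = - 228 \left(-5 + 189\right) = \left(-228\right) 184 = -41952$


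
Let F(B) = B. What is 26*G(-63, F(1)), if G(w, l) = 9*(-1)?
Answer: -234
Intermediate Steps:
G(w, l) = -9
26*G(-63, F(1)) = 26*(-9) = -234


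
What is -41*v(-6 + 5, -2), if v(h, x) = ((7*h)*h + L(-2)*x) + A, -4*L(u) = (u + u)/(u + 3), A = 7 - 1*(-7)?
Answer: -779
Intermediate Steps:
A = 14 (A = 7 + 7 = 14)
L(u) = -u/(2*(3 + u)) (L(u) = -(u + u)/(4*(u + 3)) = -2*u/(4*(3 + u)) = -u/(2*(3 + u)))
v(h, x) = 14 + x + 7*h² (v(h, x) = ((7*h)*h + (-1*(-2)/(6 + 2*(-2)))*x) + 14 = (7*h² + (-1*(-2)/(6 - 4))*x) + 14 = (7*h² + (-1*(-2)/2)*x) + 14 = (7*h² + (-1*(-2)*½)*x) + 14 = (7*h² + 1*x) + 14 = (7*h² + x) + 14 = (x + 7*h²) + 14 = 14 + x + 7*h²)
-41*v(-6 + 5, -2) = -41*(14 - 2 + 7*(-6 + 5)²) = -41*(14 - 2 + 7*(-1)²) = -41*(14 - 2 + 7*1) = -41*(14 - 2 + 7) = -41*19 = -779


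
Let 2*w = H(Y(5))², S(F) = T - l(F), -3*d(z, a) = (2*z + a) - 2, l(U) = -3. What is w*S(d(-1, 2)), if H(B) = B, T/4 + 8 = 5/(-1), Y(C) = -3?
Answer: -441/2 ≈ -220.50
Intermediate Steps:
T = -52 (T = -32 + 4*(5/(-1)) = -32 + 4*(5*(-1)) = -32 + 4*(-5) = -32 - 20 = -52)
d(z, a) = ⅔ - 2*z/3 - a/3 (d(z, a) = -((2*z + a) - 2)/3 = -((a + 2*z) - 2)/3 = -(-2 + a + 2*z)/3 = ⅔ - 2*z/3 - a/3)
S(F) = -49 (S(F) = -52 - 1*(-3) = -52 + 3 = -49)
w = 9/2 (w = (½)*(-3)² = (½)*9 = 9/2 ≈ 4.5000)
w*S(d(-1, 2)) = (9/2)*(-49) = -441/2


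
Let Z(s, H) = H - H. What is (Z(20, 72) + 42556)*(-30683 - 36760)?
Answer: -2870104308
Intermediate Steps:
Z(s, H) = 0
(Z(20, 72) + 42556)*(-30683 - 36760) = (0 + 42556)*(-30683 - 36760) = 42556*(-67443) = -2870104308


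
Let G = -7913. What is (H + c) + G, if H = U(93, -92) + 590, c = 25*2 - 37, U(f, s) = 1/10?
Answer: -73099/10 ≈ -7309.9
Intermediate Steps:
U(f, s) = 1/10
c = 13 (c = 50 - 37 = 13)
H = 5901/10 (H = 1/10 + 590 = 5901/10 ≈ 590.10)
(H + c) + G = (5901/10 + 13) - 7913 = 6031/10 - 7913 = -73099/10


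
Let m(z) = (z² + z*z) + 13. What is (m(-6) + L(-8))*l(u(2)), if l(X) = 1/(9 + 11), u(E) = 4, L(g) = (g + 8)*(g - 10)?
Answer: 17/4 ≈ 4.2500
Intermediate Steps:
L(g) = (-10 + g)*(8 + g) (L(g) = (8 + g)*(-10 + g) = (-10 + g)*(8 + g))
m(z) = 13 + 2*z² (m(z) = (z² + z²) + 13 = 2*z² + 13 = 13 + 2*z²)
l(X) = 1/20
(m(-6) + L(-8))*l(u(2)) = ((13 + 2*(-6)²) + (-80 + (-8)² - 2*(-8)))*(1/20) = ((13 + 2*36) + (-80 + 64 + 16))*(1/20) = ((13 + 72) + 0)*(1/20) = (85 + 0)*(1/20) = 85*(1/20) = 17/4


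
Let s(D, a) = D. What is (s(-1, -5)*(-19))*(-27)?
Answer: -513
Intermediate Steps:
(s(-1, -5)*(-19))*(-27) = -1*(-19)*(-27) = 19*(-27) = -513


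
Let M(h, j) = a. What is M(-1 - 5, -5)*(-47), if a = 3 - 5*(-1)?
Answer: -376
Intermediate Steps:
a = 8 (a = 3 - 1*(-5) = 3 + 5 = 8)
M(h, j) = 8
M(-1 - 5, -5)*(-47) = 8*(-47) = -376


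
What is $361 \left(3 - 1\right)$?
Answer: $722$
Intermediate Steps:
$361 \left(3 - 1\right) = 361 \cdot 2 = 722$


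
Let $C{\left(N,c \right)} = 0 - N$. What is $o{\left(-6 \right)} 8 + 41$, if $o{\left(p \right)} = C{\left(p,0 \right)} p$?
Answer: $-247$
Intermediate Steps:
$C{\left(N,c \right)} = - N$
$o{\left(p \right)} = - p^{2}$ ($o{\left(p \right)} = - p p = - p^{2}$)
$o{\left(-6 \right)} 8 + 41 = - \left(-6\right)^{2} \cdot 8 + 41 = \left(-1\right) 36 \cdot 8 + 41 = \left(-36\right) 8 + 41 = -288 + 41 = -247$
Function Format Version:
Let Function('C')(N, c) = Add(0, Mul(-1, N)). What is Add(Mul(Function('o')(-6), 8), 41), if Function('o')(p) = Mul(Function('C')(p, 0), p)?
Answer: -247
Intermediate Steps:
Function('C')(N, c) = Mul(-1, N)
Function('o')(p) = Mul(-1, Pow(p, 2)) (Function('o')(p) = Mul(Mul(-1, p), p) = Mul(-1, Pow(p, 2)))
Add(Mul(Function('o')(-6), 8), 41) = Add(Mul(Mul(-1, Pow(-6, 2)), 8), 41) = Add(Mul(Mul(-1, 36), 8), 41) = Add(Mul(-36, 8), 41) = Add(-288, 41) = -247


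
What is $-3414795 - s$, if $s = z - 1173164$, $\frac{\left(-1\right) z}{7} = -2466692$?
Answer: $-19508475$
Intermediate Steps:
$z = 17266844$ ($z = \left(-7\right) \left(-2466692\right) = 17266844$)
$s = 16093680$ ($s = 17266844 - 1173164 = 16093680$)
$-3414795 - s = -3414795 - 16093680 = -19508475$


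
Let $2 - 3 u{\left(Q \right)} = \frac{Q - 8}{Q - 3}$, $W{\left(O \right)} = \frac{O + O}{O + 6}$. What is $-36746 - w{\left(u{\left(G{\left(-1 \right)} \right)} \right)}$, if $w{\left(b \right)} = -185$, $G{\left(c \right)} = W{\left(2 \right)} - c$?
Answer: $-36561$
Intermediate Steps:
$W{\left(O \right)} = \frac{2 O}{6 + O}$
$G{\left(c \right)} = \frac{1}{2} - c$ ($G{\left(c \right)} = 2 \cdot 2 \frac{1}{6 + 2} - c = 2 \cdot 2 \cdot \frac{1}{8} - c = \frac{1}{2} - c$)
$u{\left(Q \right)} = \frac{2}{3} - \frac{-8 + Q}{3 \left(-3 + Q\right)}$ ($u{\left(Q \right)} = \frac{2}{3} - \frac{\left(Q - 8\right) \frac{1}{Q - 3}}{3} = \frac{2}{3} - \frac{\left(-8 + Q\right) \frac{1}{-3 + Q}}{3} = \frac{2}{3} - \frac{\frac{1}{-3 + Q} \left(-8 + Q\right)}{3} = \frac{2}{3} - \frac{-8 + Q}{3 \left(-3 + Q\right)}$)
$-36746 - w{\left(u{\left(G{\left(-1 \right)} \right)} \right)} = -36746 - -185 = -36746 + 185 = -36561$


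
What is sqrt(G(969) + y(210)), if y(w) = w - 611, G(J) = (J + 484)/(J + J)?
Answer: I*sqrt(1503277530)/1938 ≈ 20.006*I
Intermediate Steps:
G(J) = (484 + J)/(2*J) (G(J) = (484 + J)/((2*J)) = (484 + J)*(1/(2*J)) = (484 + J)/(2*J))
y(w) = -611 + w
sqrt(G(969) + y(210)) = sqrt((1/2)*(484 + 969)/969 + (-611 + 210)) = sqrt((1/2)*(1/969)*1453 - 401) = sqrt(1453/1938 - 401) = sqrt(-775685/1938) = I*sqrt(1503277530)/1938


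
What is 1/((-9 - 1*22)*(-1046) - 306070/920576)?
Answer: 460288/14925145653 ≈ 3.0840e-5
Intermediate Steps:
1/((-9 - 1*22)*(-1046) - 306070/920576) = 1/((-9 - 22)*(-1046) - 306070*1/920576) = 1/(-31*(-1046) - 153035/460288) = 1/(32426 - 153035/460288) = 1/(14925145653/460288) = 460288/14925145653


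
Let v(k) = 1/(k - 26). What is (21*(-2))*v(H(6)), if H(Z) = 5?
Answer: 2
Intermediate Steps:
v(k) = 1/(-26 + k)
(21*(-2))*v(H(6)) = (21*(-2))/(-26 + 5) = -42/(-21) = -42*(-1/21) = 2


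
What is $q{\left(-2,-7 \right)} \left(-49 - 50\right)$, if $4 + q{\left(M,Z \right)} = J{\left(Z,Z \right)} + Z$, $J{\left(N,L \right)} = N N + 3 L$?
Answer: $-1683$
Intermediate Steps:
$J{\left(N,L \right)} = N^{2} + 3 L$
$q{\left(M,Z \right)} = -4 + Z^{2} + 4 Z$ ($q{\left(M,Z \right)} = -4 + \left(\left(Z^{2} + 3 Z\right) + Z\right) = -4 + \left(Z^{2} + 4 Z\right) = -4 + Z^{2} + 4 Z$)
$q{\left(-2,-7 \right)} \left(-49 - 50\right) = \left(-4 + \left(-7\right)^{2} + 4 \left(-7\right)\right) \left(-49 - 50\right) = \left(-4 + 49 - 28\right) \left(-99\right) = 17 \left(-99\right) = -1683$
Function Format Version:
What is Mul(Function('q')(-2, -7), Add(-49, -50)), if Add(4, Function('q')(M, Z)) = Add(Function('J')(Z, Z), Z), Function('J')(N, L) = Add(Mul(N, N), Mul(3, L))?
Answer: -1683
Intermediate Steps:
Function('J')(N, L) = Add(Pow(N, 2), Mul(3, L))
Function('q')(M, Z) = Add(-4, Pow(Z, 2), Mul(4, Z)) (Function('q')(M, Z) = Add(-4, Add(Add(Pow(Z, 2), Mul(3, Z)), Z)) = Add(-4, Add(Pow(Z, 2), Mul(4, Z))) = Add(-4, Pow(Z, 2), Mul(4, Z)))
Mul(Function('q')(-2, -7), Add(-49, -50)) = Mul(Add(-4, Pow(-7, 2), Mul(4, -7)), Add(-49, -50)) = Mul(Add(-4, 49, -28), -99) = Mul(17, -99) = -1683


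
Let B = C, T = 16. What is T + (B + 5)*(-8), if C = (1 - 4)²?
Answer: -96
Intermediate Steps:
C = 9 (C = (-3)² = 9)
B = 9
T + (B + 5)*(-8) = 16 + (9 + 5)*(-8) = 16 + 14*(-8) = 16 - 112 = -96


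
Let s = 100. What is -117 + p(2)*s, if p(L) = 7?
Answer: 583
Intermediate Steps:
-117 + p(2)*s = -117 + 7*100 = -117 + 700 = 583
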